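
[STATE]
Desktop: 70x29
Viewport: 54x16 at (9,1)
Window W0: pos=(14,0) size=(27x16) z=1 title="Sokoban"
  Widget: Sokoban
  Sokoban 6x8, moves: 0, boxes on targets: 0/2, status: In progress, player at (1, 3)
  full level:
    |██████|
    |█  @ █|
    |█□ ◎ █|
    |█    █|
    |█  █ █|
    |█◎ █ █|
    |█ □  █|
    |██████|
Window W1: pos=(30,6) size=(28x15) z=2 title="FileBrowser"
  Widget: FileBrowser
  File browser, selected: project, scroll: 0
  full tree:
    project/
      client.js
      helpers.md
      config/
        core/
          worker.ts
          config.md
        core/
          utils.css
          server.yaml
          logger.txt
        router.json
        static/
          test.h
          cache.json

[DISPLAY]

     ┃ Sokoban                 ┃                      
     ┠─────────────────────────┨                      
     ┃██████                   ┃                      
     ┃█  @ █                   ┃                      
     ┃█□ ◎ █                   ┃                      
     ┃█    █         ┏━━━━━━━━━━━━━━━━━━━━━━━━━━┓     
     ┃█  █ █         ┃ FileBrowser              ┃     
     ┃█◎ █ █         ┠──────────────────────────┨     
     ┃█ □  █         ┃> [-] project/            ┃     
     ┃██████         ┃    client.js             ┃     
     ┃Moves: 0  0/2  ┃    helpers.md            ┃     
     ┃               ┃    [+] config/           ┃     
     ┃               ┃                          ┃     
     ┃               ┃                          ┃     
     ┗━━━━━━━━━━━━━━━┃                          ┃     
                     ┃                          ┃     


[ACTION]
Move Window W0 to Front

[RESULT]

     ┃ Sokoban                 ┃                      
     ┠─────────────────────────┨                      
     ┃██████                   ┃                      
     ┃█  @ █                   ┃                      
     ┃█□ ◎ █                   ┃                      
     ┃█    █                   ┃━━━━━━━━━━━━━━━━┓     
     ┃█  █ █                   ┃er              ┃     
     ┃█◎ █ █                   ┃────────────────┨     
     ┃█ □  █                   ┃ect/            ┃     
     ┃██████                   ┃.js             ┃     
     ┃Moves: 0  0/2            ┃s.md            ┃     
     ┃                         ┃nfig/           ┃     
     ┃                         ┃                ┃     
     ┃                         ┃                ┃     
     ┗━━━━━━━━━━━━━━━━━━━━━━━━━┛                ┃     
                     ┃                          ┃     


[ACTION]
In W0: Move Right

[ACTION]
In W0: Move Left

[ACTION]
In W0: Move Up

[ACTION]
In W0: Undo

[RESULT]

     ┃ Sokoban                 ┃                      
     ┠─────────────────────────┨                      
     ┃██████                   ┃                      
     ┃█   @█                   ┃                      
     ┃█□ ◎ █                   ┃                      
     ┃█    █                   ┃━━━━━━━━━━━━━━━━┓     
     ┃█  █ █                   ┃er              ┃     
     ┃█◎ █ █                   ┃────────────────┨     
     ┃█ □  █                   ┃ect/            ┃     
     ┃██████                   ┃.js             ┃     
     ┃Moves: 1  0/2            ┃s.md            ┃     
     ┃                         ┃nfig/           ┃     
     ┃                         ┃                ┃     
     ┃                         ┃                ┃     
     ┗━━━━━━━━━━━━━━━━━━━━━━━━━┛                ┃     
                     ┃                          ┃     


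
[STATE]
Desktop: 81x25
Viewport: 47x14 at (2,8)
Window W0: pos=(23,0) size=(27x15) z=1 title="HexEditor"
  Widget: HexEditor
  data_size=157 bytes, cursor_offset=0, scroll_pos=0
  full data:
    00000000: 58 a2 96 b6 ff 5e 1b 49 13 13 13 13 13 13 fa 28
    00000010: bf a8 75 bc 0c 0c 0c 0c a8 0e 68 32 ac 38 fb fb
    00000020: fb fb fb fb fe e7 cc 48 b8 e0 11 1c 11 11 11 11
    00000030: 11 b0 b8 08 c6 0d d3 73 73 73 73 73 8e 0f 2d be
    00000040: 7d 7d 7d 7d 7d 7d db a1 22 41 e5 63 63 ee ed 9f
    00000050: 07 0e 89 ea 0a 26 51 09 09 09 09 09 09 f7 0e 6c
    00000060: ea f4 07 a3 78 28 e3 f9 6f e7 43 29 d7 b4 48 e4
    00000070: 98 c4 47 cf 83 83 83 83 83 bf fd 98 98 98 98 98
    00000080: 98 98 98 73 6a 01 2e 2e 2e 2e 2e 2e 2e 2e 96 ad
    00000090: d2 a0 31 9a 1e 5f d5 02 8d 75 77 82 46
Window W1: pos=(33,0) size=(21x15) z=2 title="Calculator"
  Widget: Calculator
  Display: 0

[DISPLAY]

                     ┃00000050 ┃├───┼───┼───┼──
                     ┃00000060 ┃│ 1 │ 2 │ 3 │ -
                     ┃00000070 ┃├───┼───┼───┼──
                     ┃00000080 ┃│ 0 │ . │ = │ +
                     ┃00000090 ┃├───┼───┼───┼──
                     ┃         ┃│ C │ MC│ MR│ M
                     ┗━━━━━━━━━┗━━━━━━━━━━━━━━━
                                               
                                               
                                               
                                               
                                               
                                               
                                               


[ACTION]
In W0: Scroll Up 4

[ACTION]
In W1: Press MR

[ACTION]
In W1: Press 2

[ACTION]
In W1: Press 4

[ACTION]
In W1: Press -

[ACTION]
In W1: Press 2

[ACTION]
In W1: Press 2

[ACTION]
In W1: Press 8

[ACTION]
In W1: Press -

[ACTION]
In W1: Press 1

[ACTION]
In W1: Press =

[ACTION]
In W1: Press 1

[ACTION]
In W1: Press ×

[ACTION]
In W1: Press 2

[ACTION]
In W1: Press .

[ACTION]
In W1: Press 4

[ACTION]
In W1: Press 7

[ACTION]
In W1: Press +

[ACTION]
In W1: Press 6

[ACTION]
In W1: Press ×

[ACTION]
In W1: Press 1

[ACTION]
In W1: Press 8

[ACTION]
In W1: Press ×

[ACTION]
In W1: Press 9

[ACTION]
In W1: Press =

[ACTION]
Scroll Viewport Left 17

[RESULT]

                       ┃00000050 ┃├───┼───┼───┼
                       ┃00000060 ┃│ 1 │ 2 │ 3 │
                       ┃00000070 ┃├───┼───┼───┼
                       ┃00000080 ┃│ 0 │ . │ = │
                       ┃00000090 ┃├───┼───┼───┼
                       ┃         ┃│ C │ MC│ MR│
                       ┗━━━━━━━━━┗━━━━━━━━━━━━━
                                               
                                               
                                               
                                               
                                               
                                               
                                               


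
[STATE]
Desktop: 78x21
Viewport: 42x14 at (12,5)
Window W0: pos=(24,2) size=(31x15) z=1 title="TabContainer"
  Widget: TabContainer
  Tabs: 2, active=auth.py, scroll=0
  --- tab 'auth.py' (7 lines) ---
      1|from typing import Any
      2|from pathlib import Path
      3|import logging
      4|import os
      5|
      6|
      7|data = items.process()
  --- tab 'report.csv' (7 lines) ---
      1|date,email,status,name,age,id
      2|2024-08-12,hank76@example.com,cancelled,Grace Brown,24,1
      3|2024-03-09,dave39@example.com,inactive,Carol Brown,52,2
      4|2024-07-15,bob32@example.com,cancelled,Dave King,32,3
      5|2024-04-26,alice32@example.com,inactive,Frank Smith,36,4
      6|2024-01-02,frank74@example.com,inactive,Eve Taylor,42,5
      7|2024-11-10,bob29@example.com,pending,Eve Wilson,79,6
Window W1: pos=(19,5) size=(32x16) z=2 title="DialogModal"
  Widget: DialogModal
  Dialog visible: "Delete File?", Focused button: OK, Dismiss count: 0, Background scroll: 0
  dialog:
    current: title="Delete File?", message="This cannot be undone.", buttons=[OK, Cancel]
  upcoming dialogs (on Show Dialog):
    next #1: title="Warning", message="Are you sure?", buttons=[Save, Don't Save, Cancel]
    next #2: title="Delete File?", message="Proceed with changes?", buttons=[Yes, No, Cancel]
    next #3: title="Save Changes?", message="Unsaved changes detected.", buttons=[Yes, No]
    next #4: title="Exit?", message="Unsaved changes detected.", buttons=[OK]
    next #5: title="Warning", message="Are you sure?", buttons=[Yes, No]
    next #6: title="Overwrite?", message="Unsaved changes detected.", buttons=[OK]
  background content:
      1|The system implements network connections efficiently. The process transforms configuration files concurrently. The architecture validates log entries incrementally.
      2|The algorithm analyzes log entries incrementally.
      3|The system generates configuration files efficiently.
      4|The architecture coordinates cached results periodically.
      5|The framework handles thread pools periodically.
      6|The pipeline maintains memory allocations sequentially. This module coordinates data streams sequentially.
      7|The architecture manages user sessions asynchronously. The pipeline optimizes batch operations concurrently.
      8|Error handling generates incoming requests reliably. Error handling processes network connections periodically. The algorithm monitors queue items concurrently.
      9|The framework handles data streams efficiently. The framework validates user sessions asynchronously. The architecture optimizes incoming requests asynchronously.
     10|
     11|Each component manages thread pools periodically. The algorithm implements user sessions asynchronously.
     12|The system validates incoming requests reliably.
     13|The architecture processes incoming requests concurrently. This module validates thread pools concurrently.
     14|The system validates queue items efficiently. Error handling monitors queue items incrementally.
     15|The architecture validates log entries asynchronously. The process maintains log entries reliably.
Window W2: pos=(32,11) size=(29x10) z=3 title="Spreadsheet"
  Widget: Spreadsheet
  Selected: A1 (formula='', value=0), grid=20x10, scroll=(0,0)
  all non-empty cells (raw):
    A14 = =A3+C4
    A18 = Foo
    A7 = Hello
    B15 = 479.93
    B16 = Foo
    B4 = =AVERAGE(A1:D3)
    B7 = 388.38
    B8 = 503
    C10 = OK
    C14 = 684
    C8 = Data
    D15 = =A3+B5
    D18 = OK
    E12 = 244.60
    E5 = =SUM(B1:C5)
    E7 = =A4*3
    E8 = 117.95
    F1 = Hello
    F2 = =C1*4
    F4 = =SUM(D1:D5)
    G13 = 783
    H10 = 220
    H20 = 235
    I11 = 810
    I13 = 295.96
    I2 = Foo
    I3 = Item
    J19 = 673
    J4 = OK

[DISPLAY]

       ┏━━━━━━━━━━━━━━━━━━━━━━━━━━━━━━┓   
       ┃ DialogModal                  ┃───
       ┠──────────────────────────────┨   
       ┃The system implements network ┃   
       ┃The algorithm analyzes log ent┃   
       ┃The system generates configura┃   
       ┃Th┌─────────┏━━━━━━━━━━━━━━━━━━━━━
       ┃Th│      Del┃ Spreadsheet         
       ┃Th│ This can┠─────────────────────
       ┃Th│     [OK]┃A1:                  
       ┃Er└─────────┃       A       B     
       ┃The framewor┃---------------------
       ┃            ┃  1      [0]       0 
       ┃Each compone┃  2        0       0 


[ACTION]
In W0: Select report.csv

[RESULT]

       ┏━━━━━━━━━━━━━━━━━━━━━━━━━━━━━━┓   
       ┃ DialogModal                  ┃───
       ┠──────────────────────────────┨,id
       ┃The system implements network ┃com
       ┃The algorithm analyzes log ent┃com
       ┃The system generates configura┃om,
       ┃Th┌─────────┏━━━━━━━━━━━━━━━━━━━━━
       ┃Th│      Del┃ Spreadsheet         
       ┃Th│ This can┠─────────────────────
       ┃Th│     [OK]┃A1:                  
       ┃Er└─────────┃       A       B     
       ┃The framewor┃---------------------
       ┃            ┃  1      [0]       0 
       ┃Each compone┃  2        0       0 


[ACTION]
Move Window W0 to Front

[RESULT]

       ┏━━━━┃ auth.py │[report.csv]       
       ┃ Dia┃─────────────────────────────
       ┠────┃date,email,status,name,age,id
       ┃The ┃2024-08-12,hank76@example.com
       ┃The ┃2024-03-09,dave39@example.com
       ┃The ┃2024-07-15,bob32@example.com,
       ┃Th┌─┃2024-04-26,alice32@example.co
       ┃Th│ ┃2024-01-02,frank74@example.co
       ┃Th│ ┃2024-11-10,bob29@example.com,
       ┃Th│ ┃                             
       ┃Er└─┃                             
       ┃The ┗━━━━━━━━━━━━━━━━━━━━━━━━━━━━━
       ┃            ┃  1      [0]       0 
       ┃Each compone┃  2        0       0 


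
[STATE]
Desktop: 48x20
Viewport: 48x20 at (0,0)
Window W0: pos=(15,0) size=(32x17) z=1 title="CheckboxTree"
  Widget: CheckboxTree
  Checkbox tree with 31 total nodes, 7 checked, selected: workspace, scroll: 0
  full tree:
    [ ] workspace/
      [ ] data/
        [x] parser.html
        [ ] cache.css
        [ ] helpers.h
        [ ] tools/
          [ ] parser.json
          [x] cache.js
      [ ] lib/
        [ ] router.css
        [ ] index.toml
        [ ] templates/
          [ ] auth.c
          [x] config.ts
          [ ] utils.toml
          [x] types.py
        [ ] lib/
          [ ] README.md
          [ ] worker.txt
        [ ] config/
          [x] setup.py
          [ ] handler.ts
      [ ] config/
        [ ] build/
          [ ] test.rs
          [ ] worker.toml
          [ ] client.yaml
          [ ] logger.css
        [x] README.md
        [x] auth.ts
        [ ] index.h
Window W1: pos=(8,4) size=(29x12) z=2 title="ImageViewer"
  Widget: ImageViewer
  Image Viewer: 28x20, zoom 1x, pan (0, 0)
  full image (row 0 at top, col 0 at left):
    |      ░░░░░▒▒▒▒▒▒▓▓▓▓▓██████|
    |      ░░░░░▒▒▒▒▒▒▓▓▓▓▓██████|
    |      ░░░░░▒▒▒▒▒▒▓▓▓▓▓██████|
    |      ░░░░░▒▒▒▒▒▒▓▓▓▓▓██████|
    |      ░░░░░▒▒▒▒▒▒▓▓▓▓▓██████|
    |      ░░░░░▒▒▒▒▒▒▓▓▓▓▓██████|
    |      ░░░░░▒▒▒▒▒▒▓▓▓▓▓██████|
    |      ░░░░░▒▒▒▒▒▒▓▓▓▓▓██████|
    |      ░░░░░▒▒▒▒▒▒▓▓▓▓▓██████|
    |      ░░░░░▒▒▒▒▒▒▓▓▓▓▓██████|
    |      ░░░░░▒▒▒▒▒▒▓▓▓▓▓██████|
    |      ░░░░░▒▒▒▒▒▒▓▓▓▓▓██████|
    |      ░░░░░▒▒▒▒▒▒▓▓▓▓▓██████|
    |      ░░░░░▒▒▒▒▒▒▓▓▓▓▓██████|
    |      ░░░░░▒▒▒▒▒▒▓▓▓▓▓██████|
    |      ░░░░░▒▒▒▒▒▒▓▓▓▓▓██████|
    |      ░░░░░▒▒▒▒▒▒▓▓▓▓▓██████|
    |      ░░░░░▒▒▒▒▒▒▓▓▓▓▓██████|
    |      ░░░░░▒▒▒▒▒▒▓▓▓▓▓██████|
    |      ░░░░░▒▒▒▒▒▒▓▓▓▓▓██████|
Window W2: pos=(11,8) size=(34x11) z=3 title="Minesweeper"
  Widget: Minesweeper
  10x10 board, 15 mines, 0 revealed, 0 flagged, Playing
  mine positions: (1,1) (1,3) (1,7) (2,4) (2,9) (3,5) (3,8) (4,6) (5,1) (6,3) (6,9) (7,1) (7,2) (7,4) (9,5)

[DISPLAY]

               ┏━━━━━━━━━━━━━━━━━━━━━━━━━━━━━━┓ 
               ┃ CheckboxTree                 ┃ 
               ┠──────────────────────────────┨ 
               ┃>[-] workspace/               ┃ 
        ┏━━━━━━━━━━━━━━━━━━━━━━━━━━━┓         ┃ 
        ┃ ImageViewer               ┃         ┃ 
        ┠───────────────────────────┨         ┃ 
        ┃      ░░░░░▒▒▒▒▒▒▓▓▓▓▓█████┃         ┃ 
        ┃  ┏━━━━━━━━━━━━━━━━━━━━━━━━━━━━━━━━┓ ┃ 
        ┃  ┃ Minesweeper                    ┃ ┃ 
        ┃  ┠────────────────────────────────┨ ┃ 
        ┃  ┃■■■■■■■■■■                      ┃ ┃ 
        ┃  ┃■■■■■■■■■■                      ┃ ┃ 
        ┃  ┃■■■■■■■■■■                      ┃ ┃ 
        ┃  ┃■■■■■■■■■■                      ┃ ┃ 
        ┗━━┃■■■■■■■■■■                      ┃ ┃ 
           ┃■■■■■■■■■■                      ┃━┛ 
           ┃■■■■■■■■■■                      ┃   
           ┗━━━━━━━━━━━━━━━━━━━━━━━━━━━━━━━━┛   
                                                


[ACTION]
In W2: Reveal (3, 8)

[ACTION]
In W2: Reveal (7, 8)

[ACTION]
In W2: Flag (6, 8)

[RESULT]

               ┏━━━━━━━━━━━━━━━━━━━━━━━━━━━━━━┓ 
               ┃ CheckboxTree                 ┃ 
               ┠──────────────────────────────┨ 
               ┃>[-] workspace/               ┃ 
        ┏━━━━━━━━━━━━━━━━━━━━━━━━━━━┓         ┃ 
        ┃ ImageViewer               ┃         ┃ 
        ┠───────────────────────────┨         ┃ 
        ┃      ░░░░░▒▒▒▒▒▒▓▓▓▓▓█████┃         ┃ 
        ┃  ┏━━━━━━━━━━━━━━━━━━━━━━━━━━━━━━━━┓ ┃ 
        ┃  ┃ Minesweeper                    ┃ ┃ 
        ┃  ┠────────────────────────────────┨ ┃ 
        ┃  ┃■■■■■■■■■■                      ┃ ┃ 
        ┃  ┃■✹■✹■■■✹■■                      ┃ ┃ 
        ┃  ┃■■■■✹■■■■✹                      ┃ ┃ 
        ┃  ┃■■■■■✹■■✹■                      ┃ ┃ 
        ┗━━┃■■■■■■✹■■■                      ┃ ┃ 
           ┃■✹■■■■■■■■                      ┃━┛ 
           ┃■■■✹■■■■■✹                      ┃   
           ┗━━━━━━━━━━━━━━━━━━━━━━━━━━━━━━━━┛   
                                                


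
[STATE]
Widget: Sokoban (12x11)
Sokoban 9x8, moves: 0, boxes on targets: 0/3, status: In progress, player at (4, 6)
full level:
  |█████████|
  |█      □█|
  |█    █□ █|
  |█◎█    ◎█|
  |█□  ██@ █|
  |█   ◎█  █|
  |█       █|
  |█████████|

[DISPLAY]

█████████   
█      □█   
█    █□ █   
█◎█    ◎█   
█□  ██@ █   
█   ◎█  █   
█       █   
█████████   
Moves: 0  0/
            
            


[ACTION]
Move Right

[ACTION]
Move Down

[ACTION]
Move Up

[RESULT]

█████████   
█      □█   
█    █□ █   
█◎█    ◎█   
█□  ██ @█   
█   ◎█  █   
█       █   
█████████   
Moves: 3  0/
            
            


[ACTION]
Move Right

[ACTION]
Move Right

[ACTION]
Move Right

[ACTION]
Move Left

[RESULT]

█████████   
█      □█   
█    █□ █   
█◎█    ◎█   
█□  ██@ █   
█   ◎█  █   
█       █   
█████████   
Moves: 4  0/
            
            


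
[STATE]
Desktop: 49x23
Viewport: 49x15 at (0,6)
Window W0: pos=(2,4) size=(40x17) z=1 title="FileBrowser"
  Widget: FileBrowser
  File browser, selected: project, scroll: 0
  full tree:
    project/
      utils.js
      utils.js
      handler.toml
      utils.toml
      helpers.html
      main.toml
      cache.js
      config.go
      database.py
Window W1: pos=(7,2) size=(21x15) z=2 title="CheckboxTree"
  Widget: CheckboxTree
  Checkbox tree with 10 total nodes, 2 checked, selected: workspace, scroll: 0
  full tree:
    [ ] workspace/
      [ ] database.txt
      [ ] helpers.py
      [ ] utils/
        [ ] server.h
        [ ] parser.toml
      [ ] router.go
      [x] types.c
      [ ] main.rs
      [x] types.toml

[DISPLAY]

  ┠────┃   [ ] database.txt┃─────────────┨       
  ┃> [-┃   [ ] helpers.py  ┃             ┃       
  ┃    ┃   [ ] utils/      ┃             ┃       
  ┃    ┃     [ ] server.h  ┃             ┃       
  ┃    ┃     [ ] parser.tom┃             ┃       
  ┃    ┃   [ ] router.go   ┃             ┃       
  ┃    ┃   [x] types.c     ┃             ┃       
  ┃    ┃   [ ] main.rs     ┃             ┃       
  ┃    ┃   [x] types.toml  ┃             ┃       
  ┃    ┃                   ┃             ┃       
  ┃    ┗━━━━━━━━━━━━━━━━━━━┛             ┃       
  ┃                                      ┃       
  ┃                                      ┃       
  ┃                                      ┃       
  ┗━━━━━━━━━━━━━━━━━━━━━━━━━━━━━━━━━━━━━━┛       


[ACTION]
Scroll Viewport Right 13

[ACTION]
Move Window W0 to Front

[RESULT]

  ┠──────────────────────────────────────┨       
  ┃> [-] project/                        ┃       
  ┃    utils.js                          ┃       
  ┃    utils.js                          ┃       
  ┃    handler.toml                      ┃       
  ┃    utils.toml                        ┃       
  ┃    helpers.html                      ┃       
  ┃    main.toml                         ┃       
  ┃    cache.js                          ┃       
  ┃    config.go                         ┃       
  ┃    database.py                       ┃       
  ┃                                      ┃       
  ┃                                      ┃       
  ┃                                      ┃       
  ┗━━━━━━━━━━━━━━━━━━━━━━━━━━━━━━━━━━━━━━┛       


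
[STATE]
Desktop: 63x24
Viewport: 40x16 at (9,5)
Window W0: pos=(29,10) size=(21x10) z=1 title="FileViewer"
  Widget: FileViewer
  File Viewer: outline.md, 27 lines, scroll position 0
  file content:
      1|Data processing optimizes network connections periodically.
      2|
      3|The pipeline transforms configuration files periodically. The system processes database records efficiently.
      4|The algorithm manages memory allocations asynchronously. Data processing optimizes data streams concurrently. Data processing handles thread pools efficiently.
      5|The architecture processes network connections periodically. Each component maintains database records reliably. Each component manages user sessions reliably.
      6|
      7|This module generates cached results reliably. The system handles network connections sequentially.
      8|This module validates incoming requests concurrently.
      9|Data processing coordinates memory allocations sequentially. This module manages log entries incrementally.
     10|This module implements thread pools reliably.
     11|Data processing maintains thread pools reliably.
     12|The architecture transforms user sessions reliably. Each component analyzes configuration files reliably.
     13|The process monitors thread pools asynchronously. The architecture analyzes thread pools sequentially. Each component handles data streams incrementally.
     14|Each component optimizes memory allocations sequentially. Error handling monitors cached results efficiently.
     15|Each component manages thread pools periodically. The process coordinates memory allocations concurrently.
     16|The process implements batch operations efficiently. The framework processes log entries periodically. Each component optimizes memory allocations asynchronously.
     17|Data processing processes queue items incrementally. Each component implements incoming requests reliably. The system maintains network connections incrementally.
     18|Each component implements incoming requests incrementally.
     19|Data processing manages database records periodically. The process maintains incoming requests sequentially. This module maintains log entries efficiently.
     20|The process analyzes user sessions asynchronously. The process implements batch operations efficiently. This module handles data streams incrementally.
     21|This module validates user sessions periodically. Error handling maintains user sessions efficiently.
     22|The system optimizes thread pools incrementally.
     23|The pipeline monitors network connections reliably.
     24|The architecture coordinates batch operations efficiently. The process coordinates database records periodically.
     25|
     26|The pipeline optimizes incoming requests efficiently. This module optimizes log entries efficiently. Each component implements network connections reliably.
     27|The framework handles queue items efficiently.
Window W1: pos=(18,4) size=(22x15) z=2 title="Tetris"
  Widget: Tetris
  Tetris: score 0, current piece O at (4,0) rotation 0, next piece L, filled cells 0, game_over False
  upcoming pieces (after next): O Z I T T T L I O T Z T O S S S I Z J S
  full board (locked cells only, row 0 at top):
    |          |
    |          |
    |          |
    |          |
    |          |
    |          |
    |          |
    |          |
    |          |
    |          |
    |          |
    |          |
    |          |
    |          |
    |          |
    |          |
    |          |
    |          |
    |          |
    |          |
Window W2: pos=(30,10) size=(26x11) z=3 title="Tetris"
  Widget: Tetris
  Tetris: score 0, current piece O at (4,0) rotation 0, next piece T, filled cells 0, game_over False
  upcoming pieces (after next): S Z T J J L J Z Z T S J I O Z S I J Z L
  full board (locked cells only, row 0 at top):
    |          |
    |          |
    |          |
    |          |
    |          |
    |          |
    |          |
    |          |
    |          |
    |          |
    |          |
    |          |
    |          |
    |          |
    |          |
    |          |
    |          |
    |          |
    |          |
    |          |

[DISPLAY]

         ┃ Tetris             ┃         
         ┠────────────────────┨         
         ┃          │Next:    ┃         
         ┃          │  ▒      ┃         
         ┃          │▒▒▒      ┃         
         ┃          │┏━━━━━━━━━━━━━━━━━━
         ┃          │┃ Tetris           
         ┃          │┠──────────────────
         ┃          │┃          │Next:  
         ┃          │┃          │ ▒     
         ┃          │┃          │▒▒▒    
         ┃          │┃          │       
         ┃          │┃          │       
         ┗━━━━━━━━━━━┃          │       
                    ┗┃          │Score: 
                     ┗━━━━━━━━━━━━━━━━━━


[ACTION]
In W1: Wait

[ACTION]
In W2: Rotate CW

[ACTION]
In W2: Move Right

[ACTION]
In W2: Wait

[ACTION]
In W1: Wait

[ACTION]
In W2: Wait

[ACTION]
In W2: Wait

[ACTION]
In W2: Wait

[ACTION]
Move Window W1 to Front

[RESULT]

         ┃ Tetris             ┃         
         ┠────────────────────┨         
         ┃          │Next:    ┃         
         ┃          │  ▒      ┃         
         ┃          │▒▒▒      ┃         
         ┃          │         ┃━━━━━━━━━
         ┃          │         ┃         
         ┃          │         ┃─────────
         ┃          │Score:   ┃ │Next:  
         ┃          │0        ┃ │ ▒     
         ┃          │         ┃ │▒▒▒    
         ┃          │         ┃ │       
         ┃          │         ┃ │       
         ┗━━━━━━━━━━━━━━━━━━━━┛ │       
                    ┗┃          │Score: 
                     ┗━━━━━━━━━━━━━━━━━━


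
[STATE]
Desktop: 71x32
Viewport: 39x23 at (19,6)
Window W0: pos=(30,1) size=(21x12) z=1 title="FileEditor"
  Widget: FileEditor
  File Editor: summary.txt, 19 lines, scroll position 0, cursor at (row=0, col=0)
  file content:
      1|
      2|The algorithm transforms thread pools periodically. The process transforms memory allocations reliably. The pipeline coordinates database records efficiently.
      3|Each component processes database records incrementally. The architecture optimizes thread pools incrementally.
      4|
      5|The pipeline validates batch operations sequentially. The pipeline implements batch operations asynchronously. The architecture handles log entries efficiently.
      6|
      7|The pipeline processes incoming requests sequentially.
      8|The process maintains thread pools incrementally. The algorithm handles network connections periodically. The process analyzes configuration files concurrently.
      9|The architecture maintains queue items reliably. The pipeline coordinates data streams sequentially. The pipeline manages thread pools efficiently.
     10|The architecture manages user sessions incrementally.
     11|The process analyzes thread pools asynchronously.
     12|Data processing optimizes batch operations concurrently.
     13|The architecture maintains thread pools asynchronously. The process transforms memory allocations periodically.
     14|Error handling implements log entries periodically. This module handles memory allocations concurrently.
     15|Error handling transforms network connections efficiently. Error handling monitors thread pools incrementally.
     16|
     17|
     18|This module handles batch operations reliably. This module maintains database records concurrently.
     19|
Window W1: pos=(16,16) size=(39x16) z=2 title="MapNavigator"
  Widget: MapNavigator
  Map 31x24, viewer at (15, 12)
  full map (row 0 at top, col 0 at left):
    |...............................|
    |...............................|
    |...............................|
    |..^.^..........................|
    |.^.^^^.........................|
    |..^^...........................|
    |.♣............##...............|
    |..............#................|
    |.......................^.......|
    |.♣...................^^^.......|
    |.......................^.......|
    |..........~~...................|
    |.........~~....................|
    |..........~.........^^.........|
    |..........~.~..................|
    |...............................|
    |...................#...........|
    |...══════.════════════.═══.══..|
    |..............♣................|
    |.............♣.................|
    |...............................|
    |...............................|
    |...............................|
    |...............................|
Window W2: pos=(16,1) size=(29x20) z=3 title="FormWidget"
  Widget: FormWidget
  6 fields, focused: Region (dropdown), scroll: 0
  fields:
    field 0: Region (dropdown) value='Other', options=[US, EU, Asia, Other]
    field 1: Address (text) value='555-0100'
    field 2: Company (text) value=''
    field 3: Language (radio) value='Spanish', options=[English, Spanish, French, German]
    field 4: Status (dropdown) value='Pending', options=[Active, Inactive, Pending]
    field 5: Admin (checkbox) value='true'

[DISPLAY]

Company:    [           ]┃ pro░┃       
Language:   ( ) English  ┃    ░┃       
Status:     [Pending   ▼]┃alid░┃       
Admin:      [x]          ┃    ░┃       
                         ┃roce░┃       
                         ┃inta▼┃       
                         ┃━━━━━┛       
                         ┃             
                         ┃             
                         ┃             
                         ┃━━━━━━━━━┓   
                         ┃         ┃   
                         ┃─────────┨   
                         ┃......   ┃   
━━━━━━━━━━━━━━━━━━━━━━━━━┛......   ┃   
 .......................^.......   ┃   
 .♣...................^^^.......   ┃   
 .......................^.......   ┃   
 ..........~~...................   ┃   
 .........~~....@...............   ┃   
 ..........~.........^^.........   ┃   
 ..........~.~..................   ┃   
 ...............................   ┃   


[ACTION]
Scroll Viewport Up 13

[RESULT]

                                       
━━━━━━━━━━━━━━━━━━━━━━━━━┓━━━━━┓       
ormWidget                ┃     ┃       
─────────────────────────┨─────┨       
Region:     [Other     ▼]┃    ▲┃       
Address:    [555-0100   ]┃tran█┃       
Company:    [           ]┃ pro░┃       
Language:   ( ) English  ┃    ░┃       
Status:     [Pending   ▼]┃alid░┃       
Admin:      [x]          ┃    ░┃       
                         ┃roce░┃       
                         ┃inta▼┃       
                         ┃━━━━━┛       
                         ┃             
                         ┃             
                         ┃             
                         ┃━━━━━━━━━┓   
                         ┃         ┃   
                         ┃─────────┨   
                         ┃......   ┃   
━━━━━━━━━━━━━━━━━━━━━━━━━┛......   ┃   
 .......................^.......   ┃   
 .♣...................^^^.......   ┃   


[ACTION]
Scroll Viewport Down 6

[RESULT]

Company:    [           ]┃ pro░┃       
Language:   ( ) English  ┃    ░┃       
Status:     [Pending   ▼]┃alid░┃       
Admin:      [x]          ┃    ░┃       
                         ┃roce░┃       
                         ┃inta▼┃       
                         ┃━━━━━┛       
                         ┃             
                         ┃             
                         ┃             
                         ┃━━━━━━━━━┓   
                         ┃         ┃   
                         ┃─────────┨   
                         ┃......   ┃   
━━━━━━━━━━━━━━━━━━━━━━━━━┛......   ┃   
 .......................^.......   ┃   
 .♣...................^^^.......   ┃   
 .......................^.......   ┃   
 ..........~~...................   ┃   
 .........~~....@...............   ┃   
 ..........~.........^^.........   ┃   
 ..........~.~..................   ┃   
 ...............................   ┃   


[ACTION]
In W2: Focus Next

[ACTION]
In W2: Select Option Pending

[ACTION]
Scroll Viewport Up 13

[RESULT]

                                       
━━━━━━━━━━━━━━━━━━━━━━━━━┓━━━━━┓       
ormWidget                ┃     ┃       
─────────────────────────┨─────┨       
Region:     [Other     ▼]┃    ▲┃       
Address:    [555-0100   ]┃tran█┃       
Company:    [           ]┃ pro░┃       
Language:   ( ) English  ┃    ░┃       
Status:     [Pending   ▼]┃alid░┃       
Admin:      [x]          ┃    ░┃       
                         ┃roce░┃       
                         ┃inta▼┃       
                         ┃━━━━━┛       
                         ┃             
                         ┃             
                         ┃             
                         ┃━━━━━━━━━┓   
                         ┃         ┃   
                         ┃─────────┨   
                         ┃......   ┃   
━━━━━━━━━━━━━━━━━━━━━━━━━┛......   ┃   
 .......................^.......   ┃   
 .♣...................^^^.......   ┃   


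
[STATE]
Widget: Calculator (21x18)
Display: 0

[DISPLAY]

                    0
┌───┬───┬───┬───┐    
│ 7 │ 8 │ 9 │ ÷ │    
├───┼───┼───┼───┤    
│ 4 │ 5 │ 6 │ × │    
├───┼───┼───┼───┤    
│ 1 │ 2 │ 3 │ - │    
├───┼───┼───┼───┤    
│ 0 │ . │ = │ + │    
├───┼───┼───┼───┤    
│ C │ MC│ MR│ M+│    
└───┴───┴───┴───┘    
                     
                     
                     
                     
                     
                     


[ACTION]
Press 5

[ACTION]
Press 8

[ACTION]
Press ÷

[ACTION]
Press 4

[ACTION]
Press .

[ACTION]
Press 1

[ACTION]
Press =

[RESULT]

          14.14634146
┌───┬───┬───┬───┐    
│ 7 │ 8 │ 9 │ ÷ │    
├───┼───┼───┼───┤    
│ 4 │ 5 │ 6 │ × │    
├───┼───┼───┼───┤    
│ 1 │ 2 │ 3 │ - │    
├───┼───┼───┼───┤    
│ 0 │ . │ = │ + │    
├───┼───┼───┼───┤    
│ C │ MC│ MR│ M+│    
└───┴───┴───┴───┘    
                     
                     
                     
                     
                     
                     
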